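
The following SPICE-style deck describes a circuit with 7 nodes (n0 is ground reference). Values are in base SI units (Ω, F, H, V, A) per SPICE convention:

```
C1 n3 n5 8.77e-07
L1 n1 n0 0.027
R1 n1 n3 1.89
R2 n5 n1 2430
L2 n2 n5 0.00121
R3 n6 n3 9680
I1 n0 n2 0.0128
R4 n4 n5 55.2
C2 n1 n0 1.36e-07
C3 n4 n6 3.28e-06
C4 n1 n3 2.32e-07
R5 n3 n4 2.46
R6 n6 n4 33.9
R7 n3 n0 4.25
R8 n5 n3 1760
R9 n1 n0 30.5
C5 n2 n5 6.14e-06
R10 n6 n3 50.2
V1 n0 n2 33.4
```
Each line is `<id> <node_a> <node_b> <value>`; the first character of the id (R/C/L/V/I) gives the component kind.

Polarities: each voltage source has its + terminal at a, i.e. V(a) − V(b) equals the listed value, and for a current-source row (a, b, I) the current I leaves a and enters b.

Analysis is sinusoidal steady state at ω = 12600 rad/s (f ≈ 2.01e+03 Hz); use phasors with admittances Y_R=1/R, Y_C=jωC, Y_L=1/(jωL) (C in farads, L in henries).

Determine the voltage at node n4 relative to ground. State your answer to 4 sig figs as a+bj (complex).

-0.8319-1.318j V

MNA unknowns: 6 node voltages V₁..V_6 plus 1 source current (V1)
C1: Y=0.000+0.01105j on G[3,5]
L1: Y=0.000-0.002939j on G[1,0]
R1: Y=0.5291+0.000j on G[1,3]
R2: Y=0.0004115+0.000j on G[5,1]
L2: Y=0.000-0.06559j on G[2,5]
R3: Y=0.0001033+0.000j on G[6,3]
I1: z[0]−=0.0128, z[2]+=0.0128
R4: Y=0.01812+0.000j on G[4,5]
C2: Y=0.000+0.001714j on G[1,0]
C3: Y=0.000+0.04133j on G[4,6]
C4: Y=0.000+0.002923j on G[1,3]
R5: Y=0.4065+0.000j on G[3,4]
R6: Y=0.02950+0.000j on G[6,4]
R7: Y=0.2353+0.000j on G[3,0]
R8: Y=0.0005682+0.000j on G[5,3]
R9: Y=0.03279+0.000j on G[1,0]
C5: Y=0.000+0.07736j on G[2,5]
R10: Y=0.01992+0.000j on G[6,3]
V1: row V0−V2=33.4, i_V1 at 0,2
solve → V1=-0.3753-0.9413j, V2=-33.40+0.000j, V3=-0.3928-0.9924j, V4=-0.8319-1.318j, V5=-10.98-8.993j, V6=-0.6625-1.328j
aux → i_V1=-0.1187-0.2639j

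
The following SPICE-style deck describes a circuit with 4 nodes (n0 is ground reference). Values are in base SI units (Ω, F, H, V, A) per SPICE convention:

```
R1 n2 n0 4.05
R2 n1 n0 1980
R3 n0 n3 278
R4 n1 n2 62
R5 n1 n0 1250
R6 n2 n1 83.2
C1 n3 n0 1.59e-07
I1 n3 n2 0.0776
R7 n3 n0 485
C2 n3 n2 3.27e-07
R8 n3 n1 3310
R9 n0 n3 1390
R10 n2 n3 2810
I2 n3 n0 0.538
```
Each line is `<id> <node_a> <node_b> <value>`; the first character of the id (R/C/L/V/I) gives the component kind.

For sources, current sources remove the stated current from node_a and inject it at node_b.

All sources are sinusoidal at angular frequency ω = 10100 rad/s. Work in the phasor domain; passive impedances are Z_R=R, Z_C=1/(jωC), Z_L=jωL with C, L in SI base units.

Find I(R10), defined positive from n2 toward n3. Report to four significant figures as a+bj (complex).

0.02078-0.01475j A

MNA unknowns: 3 node voltages V₁..V_3
R1: Y=0.2469+0.000j on G[2,0]
R2: Y=0.0005051+0.000j on G[1,0]
R3: Y=0.003597+0.000j on G[0,3]
R4: Y=0.01613+0.000j on G[1,2]
R5: Y=0.0008000+0.000j on G[1,0]
R6: Y=0.01202+0.000j on G[2,1]
C1: Y=0.000+0.001606j on G[3,0]
I1: z[3]−=0.0776, z[2]+=0.0776
R7: Y=0.002062+0.000j on G[3,0]
C2: Y=0.000+0.003303j on G[3,2]
R8: Y=0.0003021+0.000j on G[3,1]
R9: Y=0.0007194+0.000j on G[0,3]
R10: Y=0.0003559+0.000j on G[2,3]
I2: z[3]−=0.538, z[0]+=0.538
solve → V1=-0.9658-0.2198j, V2=-0.3900-0.6700j, V3=-58.79+40.78j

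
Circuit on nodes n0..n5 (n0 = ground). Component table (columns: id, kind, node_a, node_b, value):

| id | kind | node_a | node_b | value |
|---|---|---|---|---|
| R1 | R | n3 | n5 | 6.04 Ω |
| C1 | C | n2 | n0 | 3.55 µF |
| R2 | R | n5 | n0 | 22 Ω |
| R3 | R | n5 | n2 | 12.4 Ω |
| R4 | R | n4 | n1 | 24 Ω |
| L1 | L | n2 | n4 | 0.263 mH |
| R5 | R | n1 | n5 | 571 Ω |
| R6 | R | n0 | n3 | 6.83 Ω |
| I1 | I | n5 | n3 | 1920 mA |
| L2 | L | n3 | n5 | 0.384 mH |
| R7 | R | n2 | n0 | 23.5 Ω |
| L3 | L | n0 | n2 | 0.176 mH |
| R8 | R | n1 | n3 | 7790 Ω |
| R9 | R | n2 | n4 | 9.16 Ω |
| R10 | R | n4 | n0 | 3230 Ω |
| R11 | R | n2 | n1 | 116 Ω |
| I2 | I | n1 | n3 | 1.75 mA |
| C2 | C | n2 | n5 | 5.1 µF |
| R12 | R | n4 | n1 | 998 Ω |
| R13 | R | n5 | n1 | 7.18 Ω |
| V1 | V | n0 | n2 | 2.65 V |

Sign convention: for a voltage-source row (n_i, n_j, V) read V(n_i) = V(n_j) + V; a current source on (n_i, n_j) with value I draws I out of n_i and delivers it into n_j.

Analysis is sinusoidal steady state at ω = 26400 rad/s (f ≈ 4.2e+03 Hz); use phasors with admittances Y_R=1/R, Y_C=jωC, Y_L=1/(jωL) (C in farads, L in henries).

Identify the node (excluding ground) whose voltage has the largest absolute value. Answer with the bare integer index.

Element admittances at ω=26400 rad/s:
  Y(R1) = 0.1656+0.000j S between n3,n5
  Y(C1) = 0.000+0.09372j S between n2,n0
  Y(R2) = 0.04545+0.000j S between n5,n0
  Y(R3) = 0.08065+0.000j S between n5,n2
  Y(R4) = 0.04167+0.000j S between n4,n1
  Y(L1) = 0.000-0.1440j S between n2,n4
  Y(R5) = 0.001751+0.000j S between n1,n5
  Y(R6) = 0.1464+0.000j S between n0,n3
  I1: injects 1.92 A into n3 (from n5)
  Y(L2) = 0.000-0.09864j S between n3,n5
  Y(R7) = 0.04255+0.000j S between n2,n0
  Y(L3) = 0.000-0.2152j S between n0,n2
  Y(R8) = 0.0001284+0.000j S between n1,n3
  Y(R9) = 0.1092+0.000j S between n2,n4
  Y(R10) = 0.0003096+0.000j S between n4,n0
  Y(R11) = 0.008621+0.000j S between n2,n1
  I2: injects 0.00175 A into n3 (from n1)
  Y(C2) = 0.000+0.1346j S between n2,n5
  Y(R12) = 0.001002+0.000j S between n4,n1
  Y(R13) = 0.1393+0.000j S between n5,n1
  V1: constraint V(n0)−V(n2) = 2.65
Assemble and solve the 6×6 MNA system:
  V(n1)=-4.233-0.2899j  V(n2)=-2.650+0.000j  V(n3)=2.834+2.227j  V(n4)=-2.841-0.2619j  V(n5)=-4.746-0.3184j
  i(V1)=0.08556+0.6334j

5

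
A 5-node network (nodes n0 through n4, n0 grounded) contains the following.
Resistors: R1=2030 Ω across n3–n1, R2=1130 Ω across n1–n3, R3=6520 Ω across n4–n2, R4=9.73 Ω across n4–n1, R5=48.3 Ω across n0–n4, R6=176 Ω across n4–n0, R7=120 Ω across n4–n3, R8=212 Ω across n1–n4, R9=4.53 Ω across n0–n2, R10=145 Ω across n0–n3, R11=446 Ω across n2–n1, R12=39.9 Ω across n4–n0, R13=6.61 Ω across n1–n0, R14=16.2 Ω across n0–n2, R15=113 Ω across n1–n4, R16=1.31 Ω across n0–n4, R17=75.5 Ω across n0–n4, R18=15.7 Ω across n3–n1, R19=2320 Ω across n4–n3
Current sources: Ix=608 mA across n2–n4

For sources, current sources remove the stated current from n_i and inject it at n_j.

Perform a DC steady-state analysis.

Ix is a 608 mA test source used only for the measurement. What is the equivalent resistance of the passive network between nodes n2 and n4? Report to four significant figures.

R_eq = 4.615 Ω

Apply KCL at each of the 4 non-ground nodes and solve the resulting linear system.
Node n1: branches {R1, R2, R4, R8, R11, R13, R15, R18} → V_1 = 0.2775
Node n2: branches {R3, R9, R11, R14, Ix} → V_2 = -2.132
Node n3: branches {R1, R2, R7, R10, R18, R19} → V_3 = 0.2969
Node n4: branches {R3, R4, R5, R6, R7, R8, R12, R15, R16, R17, R19, Ix} → V_4 = 0.6740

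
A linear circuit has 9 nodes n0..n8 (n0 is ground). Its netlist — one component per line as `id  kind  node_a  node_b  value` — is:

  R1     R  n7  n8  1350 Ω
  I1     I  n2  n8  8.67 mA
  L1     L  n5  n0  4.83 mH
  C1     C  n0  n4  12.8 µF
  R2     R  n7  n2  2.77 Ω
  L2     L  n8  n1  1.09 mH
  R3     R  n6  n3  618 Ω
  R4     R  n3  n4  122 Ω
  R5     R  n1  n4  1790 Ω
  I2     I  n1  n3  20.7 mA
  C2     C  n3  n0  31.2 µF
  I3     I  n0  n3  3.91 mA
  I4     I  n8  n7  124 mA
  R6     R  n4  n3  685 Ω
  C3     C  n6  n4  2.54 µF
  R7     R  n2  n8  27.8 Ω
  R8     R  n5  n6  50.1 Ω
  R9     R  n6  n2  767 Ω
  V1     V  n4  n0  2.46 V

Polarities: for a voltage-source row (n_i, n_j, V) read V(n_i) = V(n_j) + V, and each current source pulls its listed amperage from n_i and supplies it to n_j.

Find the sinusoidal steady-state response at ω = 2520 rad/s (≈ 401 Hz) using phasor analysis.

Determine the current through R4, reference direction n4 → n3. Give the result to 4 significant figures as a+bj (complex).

MNA unknowns: 8 node voltages V₁..V_8 plus 1 source current (V1)
R1: Y=0.0007407+0.000j on G[7,8]
I1: z[2]−=0.00867, z[8]+=0.00867
L1: Y=0.000-0.08216j on G[5,0]
C1: Y=0.000+0.03226j on G[0,4]
R2: Y=0.3610+0.000j on G[7,2]
L2: Y=0.000-0.3641j on G[8,1]
R3: Y=0.001618+0.000j on G[6,3]
R4: Y=0.008197+0.000j on G[3,4]
R5: Y=0.0005587+0.000j on G[1,4]
I2: z[1]−=0.0207, z[3]+=0.0207
C2: Y=0.000+0.07862j on G[3,0]
I3: z[0]−=0.00391, z[3]+=0.00391
I4: z[8]−=0.124, z[7]+=0.124
R6: Y=0.001460+0.000j on G[4,3]
C3: Y=0.000+0.006401j on G[6,4]
R7: Y=0.03597+0.000j on G[2,8]
R8: Y=0.01996+0.000j on G[5,6]
R9: Y=0.001304+0.000j on G[6,2]
V1: row V4−V0=2.46, i_V1 at 4,0
solve → V1=-13.16+0.4998j, V2=-9.696+0.5403j, V3=0.1002-0.5903j, V4=2.460+0.000j, V5=-0.2015-0.07497j, V6=-0.5101+0.7545j, V7=-9.360+0.5403j, V8=-13.16+0.5327j
aux → i_V1=-0.03634-0.1038j

0.01934+0.004838j A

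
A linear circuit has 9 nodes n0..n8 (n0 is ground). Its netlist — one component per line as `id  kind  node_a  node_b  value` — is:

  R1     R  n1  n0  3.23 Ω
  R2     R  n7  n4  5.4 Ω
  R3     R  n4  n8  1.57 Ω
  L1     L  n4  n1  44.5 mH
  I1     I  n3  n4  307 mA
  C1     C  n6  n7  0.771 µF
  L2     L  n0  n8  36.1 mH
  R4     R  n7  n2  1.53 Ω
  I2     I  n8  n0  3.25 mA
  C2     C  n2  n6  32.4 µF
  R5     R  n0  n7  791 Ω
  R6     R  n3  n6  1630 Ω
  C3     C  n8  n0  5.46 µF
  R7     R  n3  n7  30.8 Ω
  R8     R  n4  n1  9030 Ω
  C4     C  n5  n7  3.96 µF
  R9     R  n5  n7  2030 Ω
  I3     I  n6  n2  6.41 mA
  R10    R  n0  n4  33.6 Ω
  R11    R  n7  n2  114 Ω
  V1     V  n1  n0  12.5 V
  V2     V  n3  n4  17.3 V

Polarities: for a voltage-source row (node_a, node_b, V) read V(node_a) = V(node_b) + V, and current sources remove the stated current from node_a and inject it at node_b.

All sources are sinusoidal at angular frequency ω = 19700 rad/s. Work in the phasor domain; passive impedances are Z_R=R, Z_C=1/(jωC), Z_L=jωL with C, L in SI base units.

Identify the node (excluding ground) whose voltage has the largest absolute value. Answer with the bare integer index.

MNA unknowns: 8 node voltages V₁..V_8 plus 2 source currents (V1, V2)
R1: Y=0.3096+0.000j on G[1,0]
R2: Y=0.1852+0.000j on G[7,4]
R3: Y=0.6369+0.000j on G[4,8]
L1: Y=0.000-0.001141j on G[4,1]
I1: z[3]−=0.307, z[4]+=0.307
C1: Y=0.000+0.01519j on G[6,7]
L2: Y=0.000-0.001406j on G[0,8]
R4: Y=0.6536+0.000j on G[7,2]
I2: z[8]−=0.00325, z[0]+=0.00325
C2: Y=0.000+0.6383j on G[2,6]
R5: Y=0.001264+0.000j on G[0,7]
R6: Y=0.0006135+0.000j on G[3,6]
C3: Y=0.000+0.1076j on G[8,0]
R7: Y=0.03247+0.000j on G[3,7]
R8: Y=0.0001107+0.000j on G[4,1]
C4: Y=0.000+0.07801j on G[5,7]
R9: Y=0.0004926+0.000j on G[5,7]
I3: z[6]−=0.00641, z[2]+=0.00641
R10: Y=0.02976+0.000j on G[0,4]
R11: Y=0.008772+0.000j on G[7,2]
V1: row V1−V0=12.5, i_V1 at 1,0
V2: row V3−V4=17.3, i_V2 at 3,4
solve → V1=12.50+0.000j, V2=2.492-0.01162j, V3=17.17-0.01140j, V4=-0.1290-0.01140j, V5=2.479-0.01132j, V6=2.492-0.01559j, V7=2.479-0.01132j, V8=-0.1324+0.01066j
aux → i_V1=-3.871+0.01440j, i_V2=-0.7930-4.964e-08j

3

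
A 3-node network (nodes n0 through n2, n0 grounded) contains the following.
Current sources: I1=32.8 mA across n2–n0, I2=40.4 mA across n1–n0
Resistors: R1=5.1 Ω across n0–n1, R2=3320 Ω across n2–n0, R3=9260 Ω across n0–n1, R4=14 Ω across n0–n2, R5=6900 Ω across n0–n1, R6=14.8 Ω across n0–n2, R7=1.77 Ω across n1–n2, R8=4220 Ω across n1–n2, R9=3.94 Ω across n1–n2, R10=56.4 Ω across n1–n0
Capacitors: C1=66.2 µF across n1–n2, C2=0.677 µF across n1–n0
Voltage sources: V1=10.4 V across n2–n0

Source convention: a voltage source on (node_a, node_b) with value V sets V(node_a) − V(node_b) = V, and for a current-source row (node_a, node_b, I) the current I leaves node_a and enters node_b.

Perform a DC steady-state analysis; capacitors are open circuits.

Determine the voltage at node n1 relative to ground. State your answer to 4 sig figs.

8.206 V

MNA unknowns: 2 node voltages V₁..V_2 plus 1 source current (V1)
I1: z[2]−=0.0328, z[0]+=0.0328
R1: Y=0.1961 on G[0,1]
I2: z[1]−=0.0404, z[0]+=0.0404
R2: Y=0.0003012 on G[2,0]
R3: Y=0.0001080 on G[0,1]
R4: Y=0.07143 on G[0,2]
R5: Y=0.0001449 on G[0,1]
C1: Y=0.000 on G[1,2]
R6: Y=0.06757 on G[0,2]
R7: Y=0.5650 on G[1,2]
R8: Y=0.0002370 on G[1,2]
R9: Y=0.2538 on G[1,2]
C2: Y=0.000 on G[1,0]
R10: Y=0.01773 on G[1,0]
V1: row V2−V0=10.4, i_V1 at 2,0
solve → V1=8.206, V2=10.40
aux → i_V1=-3.278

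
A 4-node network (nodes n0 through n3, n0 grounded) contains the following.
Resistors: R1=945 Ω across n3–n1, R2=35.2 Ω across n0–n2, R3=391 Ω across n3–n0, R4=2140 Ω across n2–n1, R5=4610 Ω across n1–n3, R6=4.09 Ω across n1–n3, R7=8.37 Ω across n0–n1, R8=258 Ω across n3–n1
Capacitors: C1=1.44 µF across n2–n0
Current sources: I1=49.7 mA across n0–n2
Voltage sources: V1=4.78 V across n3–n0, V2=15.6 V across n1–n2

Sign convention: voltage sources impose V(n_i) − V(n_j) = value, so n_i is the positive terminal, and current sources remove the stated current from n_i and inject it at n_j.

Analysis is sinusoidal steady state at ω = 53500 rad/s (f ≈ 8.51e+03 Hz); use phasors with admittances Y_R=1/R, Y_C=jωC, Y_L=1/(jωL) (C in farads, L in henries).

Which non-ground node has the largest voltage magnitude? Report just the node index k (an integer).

Apply KCL at each of the 3 non-ground nodes and solve the resulting linear system.
Node n1: branches {R1, R4, R5, R6, R7, R8, V2} → V_1 = 4.653+2.122j
Node n2: branches {C1, R2, I1, R4, V2} → V_2 = -10.95+2.122j
Node n3: branches {R1, R3, R5, R6, R8, V1} → V_3 = 4.780+0.000j
Source currents: i(V1)=-0.04398+0.5296j, i(V2)=-0.5314-0.7831j

2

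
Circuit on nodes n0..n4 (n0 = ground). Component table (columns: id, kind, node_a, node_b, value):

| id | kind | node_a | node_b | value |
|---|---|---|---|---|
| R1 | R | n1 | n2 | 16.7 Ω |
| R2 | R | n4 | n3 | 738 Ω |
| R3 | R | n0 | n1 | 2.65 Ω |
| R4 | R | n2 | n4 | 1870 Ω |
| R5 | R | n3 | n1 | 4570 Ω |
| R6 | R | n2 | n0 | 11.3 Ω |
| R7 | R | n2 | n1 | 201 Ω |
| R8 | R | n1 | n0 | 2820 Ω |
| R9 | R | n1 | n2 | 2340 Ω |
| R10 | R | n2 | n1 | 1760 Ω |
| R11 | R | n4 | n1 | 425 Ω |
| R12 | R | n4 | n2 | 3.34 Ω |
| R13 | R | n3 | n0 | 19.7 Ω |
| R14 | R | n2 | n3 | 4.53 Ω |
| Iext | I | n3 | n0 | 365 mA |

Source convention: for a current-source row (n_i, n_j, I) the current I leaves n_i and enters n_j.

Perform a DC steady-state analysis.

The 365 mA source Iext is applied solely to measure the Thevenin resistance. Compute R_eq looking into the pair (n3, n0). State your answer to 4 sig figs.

R_eq = 7.188 Ω

MNA unknowns: 4 node voltages V₁..V_4
R1: Y=0.05988 on G[1,2]
R2: Y=0.001355 on G[4,3]
R3: Y=0.3774 on G[0,1]
R4: Y=0.0005348 on G[2,4]
R5: Y=0.0002188 on G[3,1]
R6: Y=0.08850 on G[2,0]
R7: Y=0.004975 on G[2,1]
R8: Y=0.0003546 on G[1,0]
R9: Y=0.0004274 on G[1,2]
R10: Y=0.0005682 on G[2,1]
R11: Y=0.002353 on G[4,1]
R12: Y=0.2994 on G[4,2]
R13: Y=0.05076 on G[3,0]
R14: Y=0.2208 on G[2,3]
Iext: z[3]−=0.365, z[0]+=0.365
solve → V1=-0.2431, V2=-1.582, V3=-2.623, V4=-1.576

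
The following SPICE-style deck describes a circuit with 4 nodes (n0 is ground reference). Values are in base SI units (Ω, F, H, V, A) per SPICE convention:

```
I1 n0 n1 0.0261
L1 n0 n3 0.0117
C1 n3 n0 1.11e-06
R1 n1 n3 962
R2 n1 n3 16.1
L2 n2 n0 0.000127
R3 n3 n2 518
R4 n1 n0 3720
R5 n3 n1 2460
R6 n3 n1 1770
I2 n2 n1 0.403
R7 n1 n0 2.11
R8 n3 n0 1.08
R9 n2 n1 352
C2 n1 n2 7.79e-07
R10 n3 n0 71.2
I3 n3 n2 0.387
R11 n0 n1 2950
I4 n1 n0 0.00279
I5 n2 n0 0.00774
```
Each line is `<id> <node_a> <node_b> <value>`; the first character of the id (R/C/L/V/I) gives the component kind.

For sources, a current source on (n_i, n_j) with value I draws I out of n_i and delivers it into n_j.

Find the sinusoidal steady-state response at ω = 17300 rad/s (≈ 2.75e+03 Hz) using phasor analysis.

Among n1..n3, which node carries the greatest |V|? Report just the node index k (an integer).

1

Element admittances at ω=17300 rad/s:
  I1: injects 0.0261 A into n1 (from n0)
  Y(L1) = 0.000-0.004940j S between n0,n3
  Y(C1) = 0.000+0.01920j S between n3,n0
  Y(R1) = 0.001040+0.000j S between n1,n3
  Y(R2) = 0.06211+0.000j S between n1,n3
  Y(L2) = 0.000-0.4551j S between n2,n0
  Y(R3) = 0.001931+0.000j S between n3,n2
  Y(R4) = 0.0002688+0.000j S between n1,n0
  Y(R5) = 0.0004065+0.000j S between n3,n1
  Y(R6) = 0.0005650+0.000j S between n3,n1
  I2: injects 0.403 A into n1 (from n2)
  Y(R7) = 0.4739+0.000j S between n1,n0
  Y(R8) = 0.9259+0.000j S between n3,n0
  Y(R9) = 0.002841+0.000j S between n2,n1
  Y(C2) = 0.000+0.01348j S between n1,n2
  Y(R10) = 0.01404+0.000j S between n3,n0
  I3: injects 0.387 A into n2 (from n3)
  Y(R11) = 0.0003390+0.000j S between n0,n1
  I4: injects 0.00279 A into n0 (from n1)
  I5: injects 0.00774 A into n0 (from n2)
Assemble and solve the 3×3 MNA system:
  V(n1)=0.7480-0.01904j  V(n2)=-0.02325-0.04958j  V(n3)=-0.3370+0.003469j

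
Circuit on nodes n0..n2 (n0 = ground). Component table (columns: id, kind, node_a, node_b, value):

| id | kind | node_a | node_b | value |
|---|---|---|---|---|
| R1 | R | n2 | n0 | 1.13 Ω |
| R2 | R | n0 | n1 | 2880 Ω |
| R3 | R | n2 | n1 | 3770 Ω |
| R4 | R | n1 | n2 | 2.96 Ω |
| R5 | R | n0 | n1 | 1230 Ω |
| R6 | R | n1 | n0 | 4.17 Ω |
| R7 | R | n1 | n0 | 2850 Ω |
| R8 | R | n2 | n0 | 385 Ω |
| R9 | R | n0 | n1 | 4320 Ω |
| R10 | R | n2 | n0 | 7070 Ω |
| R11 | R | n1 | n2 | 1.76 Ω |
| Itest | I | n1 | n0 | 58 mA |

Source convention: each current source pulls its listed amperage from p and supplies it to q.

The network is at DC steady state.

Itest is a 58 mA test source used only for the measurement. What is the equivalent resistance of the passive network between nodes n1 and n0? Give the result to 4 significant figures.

Element admittances at DC:
  Y(R1) = 0.8850 S between n2,n0
  Y(R2) = 0.0003472 S between n0,n1
  Y(R3) = 0.0002653 S between n2,n1
  Y(R4) = 0.3378 S between n1,n2
  Y(R5) = 0.0008130 S between n0,n1
  Y(R6) = 0.2398 S between n1,n0
  Y(R7) = 0.0003509 S between n1,n0
  Y(R8) = 0.002597 S between n2,n0
  Y(R9) = 0.0002315 S between n0,n1
  Y(R10) = 0.0001414 S between n2,n0
  Y(R11) = 0.5682 S between n1,n2
  Itest: injects 0.058 A into n0 (from n1)
Assemble and solve the 2×2 MNA system:
  V(n1)=-0.08406  V(n2)=-0.04246

R_eq = 1.449 Ω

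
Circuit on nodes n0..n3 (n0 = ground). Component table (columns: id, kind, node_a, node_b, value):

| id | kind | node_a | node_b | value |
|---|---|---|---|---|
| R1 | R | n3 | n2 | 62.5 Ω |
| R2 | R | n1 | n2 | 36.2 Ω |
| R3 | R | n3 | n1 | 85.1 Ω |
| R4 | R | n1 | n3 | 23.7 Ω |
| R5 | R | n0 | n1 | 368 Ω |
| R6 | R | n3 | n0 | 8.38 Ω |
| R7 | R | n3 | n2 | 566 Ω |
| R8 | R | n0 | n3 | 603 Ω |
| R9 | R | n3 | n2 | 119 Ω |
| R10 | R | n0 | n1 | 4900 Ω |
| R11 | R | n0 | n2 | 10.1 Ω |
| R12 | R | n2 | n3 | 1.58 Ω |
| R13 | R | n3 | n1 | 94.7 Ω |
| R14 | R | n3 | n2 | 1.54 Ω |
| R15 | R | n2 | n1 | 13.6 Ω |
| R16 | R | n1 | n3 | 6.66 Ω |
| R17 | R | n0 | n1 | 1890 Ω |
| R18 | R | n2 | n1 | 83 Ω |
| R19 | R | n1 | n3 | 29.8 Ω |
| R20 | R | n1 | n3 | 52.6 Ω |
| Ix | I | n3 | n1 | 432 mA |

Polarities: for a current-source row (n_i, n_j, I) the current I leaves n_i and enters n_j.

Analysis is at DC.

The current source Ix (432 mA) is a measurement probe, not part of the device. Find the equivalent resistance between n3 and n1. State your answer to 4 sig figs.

R_eq = 2.667 Ω

Element admittances at DC:
  Y(R1) = 0.01600 S between n3,n2
  Y(R2) = 0.02762 S between n1,n2
  Y(R3) = 0.01175 S between n3,n1
  Y(R4) = 0.04219 S between n1,n3
  Y(R5) = 0.002717 S between n0,n1
  Y(R6) = 0.1193 S between n3,n0
  Y(R7) = 0.001767 S between n3,n2
  Y(R8) = 0.001658 S between n0,n3
  Y(R9) = 0.008403 S between n3,n2
  Y(R10) = 0.0002041 S between n0,n1
  Y(R11) = 0.09901 S between n0,n2
  Y(R12) = 0.6329 S between n2,n3
  Y(R13) = 0.01056 S between n3,n1
  Y(R14) = 0.6494 S between n3,n2
  Y(R15) = 0.07353 S between n2,n1
  Y(R16) = 0.1502 S between n1,n3
  Y(R17) = 0.0005291 S between n0,n1
  Y(R18) = 0.01205 S between n2,n1
  Y(R19) = 0.03356 S between n1,n3
  Y(R20) = 0.01901 S between n1,n3
  Ix: injects 0.432 A into n1 (from n3)
Assemble and solve the 3×3 MNA system:
  V(n1)=1.095  V(n2)=0.03206  V(n3)=-0.05746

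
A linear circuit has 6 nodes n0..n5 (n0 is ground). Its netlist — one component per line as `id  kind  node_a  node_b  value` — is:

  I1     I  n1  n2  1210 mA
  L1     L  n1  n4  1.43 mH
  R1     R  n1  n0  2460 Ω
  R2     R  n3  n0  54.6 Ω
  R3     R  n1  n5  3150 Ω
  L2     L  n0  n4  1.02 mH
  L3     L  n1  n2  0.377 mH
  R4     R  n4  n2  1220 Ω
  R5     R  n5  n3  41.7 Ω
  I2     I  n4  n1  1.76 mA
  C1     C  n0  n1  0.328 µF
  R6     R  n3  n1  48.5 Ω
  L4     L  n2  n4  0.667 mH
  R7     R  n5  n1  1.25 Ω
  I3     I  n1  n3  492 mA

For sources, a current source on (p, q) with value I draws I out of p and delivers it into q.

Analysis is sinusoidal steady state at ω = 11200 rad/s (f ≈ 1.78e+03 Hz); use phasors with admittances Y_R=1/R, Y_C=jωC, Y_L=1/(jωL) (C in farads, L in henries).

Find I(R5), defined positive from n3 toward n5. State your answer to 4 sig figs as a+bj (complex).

Apply KCL at each of the 5 non-ground nodes and solve the resulting linear system.
Node n1: branches {I1, L1, R1, R3, L3, I2, C1, R6, R7, I3} → V_1 = -1.450-5.596j
Node n2: branches {I1, L3, R4, L4} → V_2 = -1.255-0.9126j
Node n3: branches {R2, R5, R6, I3} → V_3 = 6.884-3.948j
Node n4: branches {L1, L2, R4, I2, L4} → V_4 = -0.9130-1.669j
Node n5: branches {R3, R5, R7} → V_5 = -1.208-5.548j

0.1941+0.03835j A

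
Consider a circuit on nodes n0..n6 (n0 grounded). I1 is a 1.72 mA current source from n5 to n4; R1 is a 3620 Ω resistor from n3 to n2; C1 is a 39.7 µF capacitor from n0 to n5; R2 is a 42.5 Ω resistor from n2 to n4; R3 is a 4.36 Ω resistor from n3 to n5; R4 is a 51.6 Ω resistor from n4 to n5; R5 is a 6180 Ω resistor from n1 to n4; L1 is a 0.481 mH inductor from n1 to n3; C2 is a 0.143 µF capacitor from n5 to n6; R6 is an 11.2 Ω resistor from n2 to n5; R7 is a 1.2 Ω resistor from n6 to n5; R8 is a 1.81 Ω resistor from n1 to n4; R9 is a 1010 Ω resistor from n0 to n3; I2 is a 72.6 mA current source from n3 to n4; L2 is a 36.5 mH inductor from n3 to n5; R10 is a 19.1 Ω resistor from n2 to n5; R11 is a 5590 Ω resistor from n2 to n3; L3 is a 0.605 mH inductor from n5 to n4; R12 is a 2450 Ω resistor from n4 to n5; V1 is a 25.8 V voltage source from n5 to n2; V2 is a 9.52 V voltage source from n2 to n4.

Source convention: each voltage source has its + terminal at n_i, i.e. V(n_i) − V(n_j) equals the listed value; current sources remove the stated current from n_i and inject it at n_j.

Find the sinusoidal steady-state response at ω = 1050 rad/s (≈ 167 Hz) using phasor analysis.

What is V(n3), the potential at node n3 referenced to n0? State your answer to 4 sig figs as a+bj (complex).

-24.75+0.5821j V

Element admittances at ω=1050 rad/s:
  I1: injects 0.00172 A into n4 (from n5)
  Y(R1) = 0.0002762+0.000j S between n3,n2
  Y(C1) = 0.000+0.04168j S between n0,n5
  Y(R2) = 0.02353+0.000j S between n2,n4
  Y(R3) = 0.2294+0.000j S between n3,n5
  Y(R4) = 0.01938+0.000j S between n4,n5
  Y(R5) = 0.0001618+0.000j S between n1,n4
  Y(L1) = 0.000-1.980j S between n1,n3
  Y(C2) = 0.000+0.0001501j S between n5,n6
  Y(R6) = 0.08929+0.000j S between n2,n5
  Y(R7) = 0.8333+0.000j S between n6,n5
  Y(R8) = 0.5525+0.000j S between n1,n4
  Y(R9) = 0.0009901+0.000j S between n0,n3
  I2: injects 0.0726 A into n4 (from n3)
  Y(L2) = 0.000-0.02609j S between n3,n5
  Y(R10) = 0.05236+0.000j S between n2,n5
  Y(R11) = 0.0001789+0.000j S between n2,n3
  Y(L3) = 0.000-1.574j S between n5,n4
  Y(R12) = 0.0004082+0.000j S between n4,n5
  V1: constraint V(n5)−V(n2) = 25.8
  V2: constraint V(n2)−V(n4) = 9.52
Assemble and solve the 8×8 MNA system:
  V(n1)=-25.21-2.243j  V(n2)=-25.81-0.5878j  V(n3)=-24.75+0.5821j  V(n4)=-35.33-0.5878j  V(n5)=-0.01383-0.5878j  V(n6)=-0.01383-0.5878j
  i(V1)=-10.02+56.51j  i(V2)=-6.591+56.52j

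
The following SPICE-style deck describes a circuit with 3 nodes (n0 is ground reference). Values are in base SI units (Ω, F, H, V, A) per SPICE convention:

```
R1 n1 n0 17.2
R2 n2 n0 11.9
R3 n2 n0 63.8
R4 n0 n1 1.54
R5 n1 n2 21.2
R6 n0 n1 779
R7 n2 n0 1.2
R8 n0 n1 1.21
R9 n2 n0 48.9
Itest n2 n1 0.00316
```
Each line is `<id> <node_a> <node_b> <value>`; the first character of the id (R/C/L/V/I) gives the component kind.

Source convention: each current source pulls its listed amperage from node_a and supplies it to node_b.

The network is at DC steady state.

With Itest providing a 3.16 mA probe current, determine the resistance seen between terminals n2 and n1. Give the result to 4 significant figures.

R_eq = 1.574 Ω

MNA unknowns: 2 node voltages V₁..V_2
R1: Y=0.05814 on G[1,0]
R2: Y=0.08403 on G[2,0]
R3: Y=0.01567 on G[2,0]
R4: Y=0.6494 on G[0,1]
R5: Y=0.04717 on G[1,2]
R6: Y=0.001284 on G[0,1]
R7: Y=0.8333 on G[2,0]
R8: Y=0.8264 on G[0,1]
R9: Y=0.02045 on G[2,0]
Itest: z[2]−=0.00316, z[1]+=0.00316
solve → V1=0.001906, V2=-0.003068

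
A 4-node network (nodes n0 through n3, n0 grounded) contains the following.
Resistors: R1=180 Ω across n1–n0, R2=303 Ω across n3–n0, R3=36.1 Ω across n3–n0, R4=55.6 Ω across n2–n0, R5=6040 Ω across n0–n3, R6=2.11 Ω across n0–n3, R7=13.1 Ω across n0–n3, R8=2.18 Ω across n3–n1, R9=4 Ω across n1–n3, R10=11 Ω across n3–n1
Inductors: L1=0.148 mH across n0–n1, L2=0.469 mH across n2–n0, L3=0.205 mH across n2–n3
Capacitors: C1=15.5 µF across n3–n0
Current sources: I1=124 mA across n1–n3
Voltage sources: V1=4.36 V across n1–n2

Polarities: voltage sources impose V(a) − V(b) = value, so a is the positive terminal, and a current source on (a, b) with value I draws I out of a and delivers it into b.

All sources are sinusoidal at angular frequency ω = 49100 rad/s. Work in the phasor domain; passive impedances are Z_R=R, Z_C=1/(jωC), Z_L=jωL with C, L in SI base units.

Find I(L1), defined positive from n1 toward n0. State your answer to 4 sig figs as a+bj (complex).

-0.1282-0.03901j A

Apply KCL at each of the 3 non-ground nodes and solve the resulting linear system.
Node n1: branches {R1, L1, R8, R9, R10, I1, V1} → V_1 = 0.2835-0.9317j
Node n2: branches {R4, L2, L3, V1} → V_2 = -4.077-0.9317j
Node n3: branches {R2, R3, R5, R6, C1, R7, R8, R9, R10, L3, I1} → V_3 = 0.05608-0.2730j
Source currents: i(V1)=-0.1792+0.5708j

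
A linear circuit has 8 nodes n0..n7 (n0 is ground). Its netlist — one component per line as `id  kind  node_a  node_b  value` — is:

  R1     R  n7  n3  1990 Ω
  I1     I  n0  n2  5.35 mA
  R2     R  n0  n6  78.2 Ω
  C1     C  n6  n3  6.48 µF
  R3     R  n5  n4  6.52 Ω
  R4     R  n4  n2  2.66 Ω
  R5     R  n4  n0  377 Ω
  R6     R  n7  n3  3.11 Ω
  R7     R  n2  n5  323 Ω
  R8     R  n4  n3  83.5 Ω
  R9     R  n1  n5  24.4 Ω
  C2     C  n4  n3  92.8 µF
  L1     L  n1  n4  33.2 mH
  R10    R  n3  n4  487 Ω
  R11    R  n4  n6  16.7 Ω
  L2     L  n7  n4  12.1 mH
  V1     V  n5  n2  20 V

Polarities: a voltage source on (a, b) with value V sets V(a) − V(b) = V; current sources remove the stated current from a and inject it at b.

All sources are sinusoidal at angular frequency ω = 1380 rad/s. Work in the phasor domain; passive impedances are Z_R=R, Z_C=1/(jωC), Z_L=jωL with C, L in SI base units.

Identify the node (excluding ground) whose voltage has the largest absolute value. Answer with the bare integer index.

5

MNA unknowns: 7 node voltages V₁..V_7 plus 1 source current (V1)
R1: Y=0.0005025+0.000j on G[7,3]
I1: z[0]−=0.00535, z[2]+=0.00535
R2: Y=0.01279+0.000j on G[0,6]
C1: Y=0.000+0.008942j on G[6,3]
R3: Y=0.1534+0.000j on G[5,4]
R4: Y=0.3759+0.000j on G[4,2]
R5: Y=0.002653+0.000j on G[4,0]
R6: Y=0.3215+0.000j on G[7,3]
R7: Y=0.003096+0.000j on G[2,5]
R8: Y=0.01198+0.000j on G[4,3]
R9: Y=0.04098+0.000j on G[1,5]
C2: Y=0.000+0.1281j on G[4,3]
L1: Y=0.000-0.02183j on G[1,4]
R10: Y=0.002053+0.000j on G[3,4]
R11: Y=0.05988+0.000j on G[4,6]
L2: Y=0.000-0.05989j on G[7,4]
V1: row V5−V2=20, i_V1 at 5,2
solve → V1=11.10+6.129j, V2=-5.634+0.4335j, V3=0.3969-0.008774j, V4=0.4044-0.007446j, V5=14.37+0.4335j, V6=0.3345+0.001544j, V7=0.3974-0.01008j
aux → i_V1=-2.337+0.1658j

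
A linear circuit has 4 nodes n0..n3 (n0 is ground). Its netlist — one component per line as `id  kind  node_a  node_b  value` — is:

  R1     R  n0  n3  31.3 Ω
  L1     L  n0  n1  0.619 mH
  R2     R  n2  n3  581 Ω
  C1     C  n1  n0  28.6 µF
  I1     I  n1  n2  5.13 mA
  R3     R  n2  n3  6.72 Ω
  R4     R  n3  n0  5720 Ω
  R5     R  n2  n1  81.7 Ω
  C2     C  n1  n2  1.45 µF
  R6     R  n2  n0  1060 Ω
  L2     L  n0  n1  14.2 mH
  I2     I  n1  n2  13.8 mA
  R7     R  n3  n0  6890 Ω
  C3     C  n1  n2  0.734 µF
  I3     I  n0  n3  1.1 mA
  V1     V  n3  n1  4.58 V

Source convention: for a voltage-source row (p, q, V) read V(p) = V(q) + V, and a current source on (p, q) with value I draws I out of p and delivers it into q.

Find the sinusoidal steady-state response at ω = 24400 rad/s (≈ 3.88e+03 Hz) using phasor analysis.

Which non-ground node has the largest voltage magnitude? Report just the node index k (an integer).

3

MNA unknowns: 3 node voltages V₁..V_3 plus 1 source current (V1)
R1: Y=0.03195+0.000j on G[0,3]
L1: Y=0.000-0.06621j on G[0,1]
R2: Y=0.001721+0.000j on G[2,3]
C1: Y=0.000+0.6978j on G[1,0]
I1: z[1]−=0.00513, z[2]+=0.00513
R3: Y=0.1488+0.000j on G[2,3]
R4: Y=0.0001748+0.000j on G[3,0]
R5: Y=0.01224+0.000j on G[2,1]
C2: Y=0.000+0.03538j on G[1,2]
R6: Y=0.0009434+0.000j on G[2,0]
L2: Y=0.000-0.002886j on G[0,1]
I2: z[1]−=0.0138, z[2]+=0.0138
R7: Y=0.0001451+0.000j on G[3,0]
C3: Y=0.000+0.01791j on G[1,2]
I3: z[0]−=0.0011, z[3]+=0.0011
V1: row V3−V1=4.58, i_V1 at 3,1
solve → V1=-0.01069+0.2386j, V2=3.901-1.036j, V3=4.569+0.2386j
aux → i_V1=-0.2469-0.1996j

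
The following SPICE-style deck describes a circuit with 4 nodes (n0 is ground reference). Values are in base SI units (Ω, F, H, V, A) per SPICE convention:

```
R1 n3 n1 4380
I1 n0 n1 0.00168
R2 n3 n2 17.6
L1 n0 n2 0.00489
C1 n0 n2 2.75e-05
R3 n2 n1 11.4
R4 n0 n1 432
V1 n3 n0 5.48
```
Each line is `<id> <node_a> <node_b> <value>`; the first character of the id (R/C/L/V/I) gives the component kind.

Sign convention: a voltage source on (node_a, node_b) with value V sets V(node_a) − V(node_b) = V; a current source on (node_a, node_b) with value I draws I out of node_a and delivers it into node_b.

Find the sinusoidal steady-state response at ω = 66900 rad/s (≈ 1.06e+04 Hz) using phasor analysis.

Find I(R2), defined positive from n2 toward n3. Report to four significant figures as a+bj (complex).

Element admittances at ω=66900 rad/s:
  Y(R1) = 0.0002283+0.000j S between n3,n1
  I1: injects 0.00168 A into n1 (from n0)
  Y(R2) = 0.05682+0.000j S between n3,n2
  Y(L1) = 0.000-0.003057j S between n0,n2
  Y(C1) = 0.000+1.840j S between n0,n2
  Y(R3) = 0.08772+0.000j S between n2,n1
  Y(R4) = 0.002315+0.000j S between n0,n1
  V1: constraint V(n3)−V(n0) = 5.48
Assemble and solve the 4×4 MNA system:
  V(n1)=0.03783-0.1661j  V(n2)=0.005517-0.1709j  V(n3)=5.480+0.000j
  i(V1)=-0.3123-0.009748j

-0.3111-0.009710j A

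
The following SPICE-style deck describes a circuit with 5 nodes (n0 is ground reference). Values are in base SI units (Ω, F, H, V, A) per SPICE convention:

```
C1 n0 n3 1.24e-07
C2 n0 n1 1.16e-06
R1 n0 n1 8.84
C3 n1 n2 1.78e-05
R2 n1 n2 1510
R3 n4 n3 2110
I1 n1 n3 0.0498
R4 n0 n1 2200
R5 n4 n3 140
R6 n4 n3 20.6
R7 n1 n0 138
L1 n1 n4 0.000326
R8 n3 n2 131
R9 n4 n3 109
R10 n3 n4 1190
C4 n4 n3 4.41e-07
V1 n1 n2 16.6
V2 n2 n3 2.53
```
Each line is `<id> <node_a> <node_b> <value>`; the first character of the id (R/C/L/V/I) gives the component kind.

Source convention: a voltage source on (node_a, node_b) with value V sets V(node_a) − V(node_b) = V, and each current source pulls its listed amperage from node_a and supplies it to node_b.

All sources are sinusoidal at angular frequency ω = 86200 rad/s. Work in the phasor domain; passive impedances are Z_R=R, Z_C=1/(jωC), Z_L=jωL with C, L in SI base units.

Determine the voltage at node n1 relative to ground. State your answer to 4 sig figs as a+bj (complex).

Element admittances at ω=86200 rad/s:
  Y(C1) = 0.000+0.01069j S between n0,n3
  Y(C2) = 0.000+0.09999j S between n0,n1
  Y(R1) = 0.1131+0.000j S between n0,n1
  Y(C3) = 0.000+1.534j S between n1,n2
  Y(R2) = 0.0006623+0.000j S between n1,n2
  Y(R3) = 0.0004739+0.000j S between n4,n3
  I1: injects 0.0498 A into n3 (from n1)
  Y(R4) = 0.0004545+0.000j S between n0,n1
  Y(R5) = 0.007143+0.000j S between n4,n3
  Y(R6) = 0.04854+0.000j S between n4,n3
  Y(R7) = 0.007246+0.000j S between n1,n0
  Y(L1) = 0.000-0.03559j S between n1,n4
  Y(R8) = 0.007634+0.000j S between n3,n2
  Y(R9) = 0.009174+0.000j S between n4,n3
  Y(R10) = 0.0008403+0.000j S between n3,n4
  Y(C4) = 0.000+0.03801j S between n4,n3
  V1: constraint V(n1)−V(n2) = 16.6
  V2: constraint V(n2)−V(n3) = 2.53
Assemble and solve the 6×6 MNA system:
  V(n1)=0.8429+0.9202j  V(n2)=-15.76+0.9202j  V(n3)=-18.29+0.9202j  V(n4)=-18.66-9.353j
  i(V1)=-0.4362-24.97j  i(V2)=-0.4445+0.4987j

0.8429+0.9202j V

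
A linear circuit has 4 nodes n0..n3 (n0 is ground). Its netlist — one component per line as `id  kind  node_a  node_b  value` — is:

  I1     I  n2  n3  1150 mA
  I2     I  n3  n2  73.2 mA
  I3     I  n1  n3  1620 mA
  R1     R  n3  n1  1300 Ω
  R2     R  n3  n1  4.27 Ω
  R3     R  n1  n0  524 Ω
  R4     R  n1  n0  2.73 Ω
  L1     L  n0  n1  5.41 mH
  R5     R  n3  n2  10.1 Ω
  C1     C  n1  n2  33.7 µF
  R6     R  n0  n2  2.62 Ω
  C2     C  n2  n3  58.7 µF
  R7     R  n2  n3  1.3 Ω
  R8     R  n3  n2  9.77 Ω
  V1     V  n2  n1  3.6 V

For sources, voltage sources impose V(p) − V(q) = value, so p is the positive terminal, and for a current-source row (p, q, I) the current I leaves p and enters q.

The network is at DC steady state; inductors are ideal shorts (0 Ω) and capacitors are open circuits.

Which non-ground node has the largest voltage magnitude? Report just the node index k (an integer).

Apply KCL at each of the 3 non-ground nodes and solve the resulting linear system.
Node n1: branches {I3, R1, R2, R3, R4, L1, C1, V1} → V_1 = 0.000
Node n2: branches {I1, I2, R5, C1, R6, C2, R7, R8, V1} → V_2 = 3.600
Node n3: branches {I1, I2, I3, R1, R2, R5, C2, R7, R8} → V_3 = 5.135
Source currents: i(L1)=1.374, i(V1)=-0.9607

3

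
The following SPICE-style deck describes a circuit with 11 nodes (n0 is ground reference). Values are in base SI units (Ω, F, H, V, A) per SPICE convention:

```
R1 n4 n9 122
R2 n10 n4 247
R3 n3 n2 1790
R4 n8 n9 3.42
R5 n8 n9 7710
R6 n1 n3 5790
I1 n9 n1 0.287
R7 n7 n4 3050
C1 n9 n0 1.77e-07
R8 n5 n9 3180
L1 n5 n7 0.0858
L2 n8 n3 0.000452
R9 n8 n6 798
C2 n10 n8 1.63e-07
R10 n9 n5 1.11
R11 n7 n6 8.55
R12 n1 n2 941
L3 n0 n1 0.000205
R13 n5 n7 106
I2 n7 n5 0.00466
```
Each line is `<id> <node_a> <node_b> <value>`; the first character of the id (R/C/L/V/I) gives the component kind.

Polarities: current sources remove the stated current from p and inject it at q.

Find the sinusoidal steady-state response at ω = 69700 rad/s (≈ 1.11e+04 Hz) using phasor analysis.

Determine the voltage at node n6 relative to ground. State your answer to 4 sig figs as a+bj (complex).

-1.254+23.24j V

MNA unknowns: 10 node voltages V₁..V_10
R1: Y=0.008197+0.000j on G[4,9]
R2: Y=0.004049+0.000j on G[10,4]
R3: Y=0.0005587+0.000j on G[3,2]
R4: Y=0.2924+0.000j on G[8,9]
R5: Y=0.0001297+0.000j on G[8,9]
R6: Y=0.0001727+0.000j on G[1,3]
I1: z[9]−=0.287, z[1]+=0.287
R7: Y=0.0003279+0.000j on G[7,4]
C1: Y=0.000+0.01234j on G[9,0]
R8: Y=0.0003145+0.000j on G[5,9]
L1: Y=0.000-0.0001672j on G[5,7]
L2: Y=0.000-0.03174j on G[8,3]
R9: Y=0.001253+0.000j on G[8,6]
C2: Y=0.000+0.01136j on G[10,8]
R10: Y=0.9009+0.000j on G[9,5]
R11: Y=0.1170+0.000j on G[7,6]
R12: Y=0.001063+0.000j on G[1,2]
L3: Y=0.000-0.06999j on G[0,1]
R13: Y=0.009434+0.000j on G[5,7]
I2: z[7]−=0.00466, z[5]+=0.00466
solve → V1=-0.1472+4.098j, V2=-0.2729+10.69j, V3=-0.5119+23.22j, V4=-0.8444+23.24j, V5=-0.8345+23.25j, V6=-1.254+23.24j, V7=-1.258+23.24j, V8=-0.8365+23.21j, V9=-0.8352+23.25j, V10=-0.8295+23.22j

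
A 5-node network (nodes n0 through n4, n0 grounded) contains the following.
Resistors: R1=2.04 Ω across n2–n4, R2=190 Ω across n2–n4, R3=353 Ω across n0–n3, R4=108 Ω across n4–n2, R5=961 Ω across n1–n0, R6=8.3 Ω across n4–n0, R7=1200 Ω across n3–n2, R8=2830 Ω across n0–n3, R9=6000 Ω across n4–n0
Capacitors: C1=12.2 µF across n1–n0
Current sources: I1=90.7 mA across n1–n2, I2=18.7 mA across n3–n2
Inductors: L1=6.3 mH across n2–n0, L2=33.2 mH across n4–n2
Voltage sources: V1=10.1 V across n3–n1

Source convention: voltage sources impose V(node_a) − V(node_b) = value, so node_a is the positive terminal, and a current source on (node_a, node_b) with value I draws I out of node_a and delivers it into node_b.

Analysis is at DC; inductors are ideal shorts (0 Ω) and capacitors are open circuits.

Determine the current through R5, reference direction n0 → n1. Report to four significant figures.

Apply KCL at each of the 4 non-ground nodes and solve the resulting linear system.
Node n1: branches {R5, C1, I1, V1} → V_1 = -29.64
Node n2: branches {R1, R2, R4, R7, I1, L1, L2, I2} → V_2 = 0.000
Node n3: branches {R3, R7, R8, I2, V1} → V_3 = -19.54
Node n4: branches {R1, R2, R4, R6, L2, R9} → V_4 = 0.000
Source currents: i(L1)=0.09311, i(L2)=0.000, i(V1)=0.05985

0.03085 A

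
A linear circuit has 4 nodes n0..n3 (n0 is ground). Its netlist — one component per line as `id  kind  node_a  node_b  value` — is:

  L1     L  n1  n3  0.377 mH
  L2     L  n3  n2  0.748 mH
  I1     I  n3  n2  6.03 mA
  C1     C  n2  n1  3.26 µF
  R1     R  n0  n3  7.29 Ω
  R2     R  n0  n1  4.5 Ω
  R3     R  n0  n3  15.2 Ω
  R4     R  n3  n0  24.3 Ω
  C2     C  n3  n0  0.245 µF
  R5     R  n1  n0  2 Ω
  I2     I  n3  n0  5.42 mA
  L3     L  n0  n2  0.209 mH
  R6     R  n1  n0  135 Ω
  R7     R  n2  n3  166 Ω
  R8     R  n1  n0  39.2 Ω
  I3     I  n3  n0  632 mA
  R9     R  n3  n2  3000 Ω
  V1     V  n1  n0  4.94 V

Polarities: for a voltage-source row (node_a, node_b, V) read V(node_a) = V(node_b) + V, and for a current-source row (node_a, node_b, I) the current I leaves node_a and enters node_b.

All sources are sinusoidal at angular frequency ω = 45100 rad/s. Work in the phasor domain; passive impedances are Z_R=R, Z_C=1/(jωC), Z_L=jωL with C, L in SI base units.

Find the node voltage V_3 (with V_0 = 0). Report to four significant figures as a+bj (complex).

3.059-3.926j V

Element admittances at ω=45100 rad/s:
  Y(L1) = 0.000-0.05881j S between n1,n3
  Y(L2) = 0.000-0.02964j S between n3,n2
  I1: injects 0.00603 A into n2 (from n3)
  Y(C1) = 0.000+0.1470j S between n2,n1
  Y(R1) = 0.1372+0.000j S between n0,n3
  Y(R2) = 0.2222+0.000j S between n0,n1
  Y(R3) = 0.06579+0.000j S between n0,n3
  Y(R4) = 0.04115+0.000j S between n3,n0
  Y(C2) = 0.000+0.01105j S between n3,n0
  Y(R5) = 0.5000+0.000j S between n1,n0
  I2: injects 0.00542 A into n0 (from n3)
  Y(L3) = 0.000-0.1061j S between n0,n2
  Y(R6) = 0.007407+0.000j S between n1,n0
  Y(R7) = 0.006024+0.000j S between n2,n3
  Y(R8) = 0.02551+0.000j S between n1,n0
  I3: injects 0.632 A into n0 (from n3)
  Y(R9) = 0.0003333+0.000j S between n3,n2
  V1: constraint V(n1)−V(n0) = 4.94
Assemble and solve the 4×4 MNA system:
  V(n1)=4.940+0.000j  V(n2)=37.62+29.23j  V(n3)=3.059-3.926j
  i(V1)=-8.259+4.916j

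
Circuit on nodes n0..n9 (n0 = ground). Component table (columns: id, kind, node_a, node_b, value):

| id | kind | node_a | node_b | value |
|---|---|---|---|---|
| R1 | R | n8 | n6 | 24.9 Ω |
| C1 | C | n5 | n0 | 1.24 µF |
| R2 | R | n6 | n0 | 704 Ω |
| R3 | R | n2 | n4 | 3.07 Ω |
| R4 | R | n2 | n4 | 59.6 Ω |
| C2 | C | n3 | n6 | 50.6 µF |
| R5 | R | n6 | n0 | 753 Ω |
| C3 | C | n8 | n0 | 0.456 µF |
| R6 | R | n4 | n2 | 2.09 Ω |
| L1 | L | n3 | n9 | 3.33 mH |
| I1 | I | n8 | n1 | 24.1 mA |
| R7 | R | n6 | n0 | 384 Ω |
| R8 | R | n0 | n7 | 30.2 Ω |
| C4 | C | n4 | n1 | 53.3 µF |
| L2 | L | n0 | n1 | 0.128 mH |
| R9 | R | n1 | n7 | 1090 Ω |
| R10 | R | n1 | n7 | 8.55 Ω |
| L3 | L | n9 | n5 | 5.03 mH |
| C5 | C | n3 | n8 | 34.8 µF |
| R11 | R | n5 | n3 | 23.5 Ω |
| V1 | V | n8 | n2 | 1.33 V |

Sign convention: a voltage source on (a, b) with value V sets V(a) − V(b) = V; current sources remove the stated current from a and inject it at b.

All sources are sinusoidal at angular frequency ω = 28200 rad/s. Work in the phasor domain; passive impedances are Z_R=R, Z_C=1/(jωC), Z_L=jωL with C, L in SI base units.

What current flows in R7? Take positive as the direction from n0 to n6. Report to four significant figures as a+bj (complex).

-0.003491+0.0003139j A

Apply KCL at each of the 9 non-ground nodes and solve the resulting linear system.
Node n1: branches {I1, C4, L2, R9, R10} → V_1 = 0.1422-0.1476j
Node n2: branches {R3, R4, R6, V1} → V_2 = 0.03875-0.1594j
Node n3: branches {C2, L1, C5, R11} → V_3 = 1.341-0.1248j
Node n4: branches {R3, R4, R6, C4} → V_4 = 0.1134-0.1068j
Node n5: branches {C1, L3, R11} → V_5 = 0.7506-0.8005j
Node n6: branches {R1, R2, C2, R5, R7} → V_6 = 1.340-0.1205j
Node n7: branches {R8, R9, R10} → V_7 = 0.1110-0.1152j
Node n8: branches {R1, C3, I1, C5, V1} → V_8 = 1.369-0.1594j
Node n9: branches {L1, L3} → V_9 = 1.106-0.3939j
Source currents: i(V1)=-0.06132-0.04320j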